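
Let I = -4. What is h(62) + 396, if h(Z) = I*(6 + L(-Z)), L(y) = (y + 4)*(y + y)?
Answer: -28396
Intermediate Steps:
L(y) = 2*y*(4 + y) (L(y) = (4 + y)*(2*y) = 2*y*(4 + y))
h(Z) = -24 + 8*Z*(4 - Z) (h(Z) = -4*(6 + 2*(-Z)*(4 - Z)) = -4*(6 - 2*Z*(4 - Z)) = -24 + 8*Z*(4 - Z))
h(62) + 396 = (-24 - 8*62*(-4 + 62)) + 396 = (-24 - 8*62*58) + 396 = (-24 - 28768) + 396 = -28792 + 396 = -28396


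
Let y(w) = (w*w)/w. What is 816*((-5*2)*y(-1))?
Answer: 8160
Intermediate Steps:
y(w) = w (y(w) = w²/w = w)
816*((-5*2)*y(-1)) = 816*(-5*2*(-1)) = 816*(-10*(-1)) = 816*10 = 8160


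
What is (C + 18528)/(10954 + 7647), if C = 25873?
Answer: 44401/18601 ≈ 2.3870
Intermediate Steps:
(C + 18528)/(10954 + 7647) = (25873 + 18528)/(10954 + 7647) = 44401/18601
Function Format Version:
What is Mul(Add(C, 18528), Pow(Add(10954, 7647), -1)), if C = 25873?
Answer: Rational(44401, 18601) ≈ 2.3870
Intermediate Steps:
Mul(Add(C, 18528), Pow(Add(10954, 7647), -1)) = Mul(Add(25873, 18528), Pow(Add(10954, 7647), -1)) = Mul(44401, Pow(18601, -1)) = Mul(44401, Rational(1, 18601)) = Rational(44401, 18601)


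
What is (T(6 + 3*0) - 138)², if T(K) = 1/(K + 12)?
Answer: 6165289/324 ≈ 19029.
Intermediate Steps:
T(K) = 1/(12 + K)
(T(6 + 3*0) - 138)² = (1/(12 + (6 + 3*0)) - 138)² = (1/(12 + (6 + 0)) - 138)² = (1/(12 + 6) - 138)² = (1/18 - 138)² = (-2483/18)² = 6165289/324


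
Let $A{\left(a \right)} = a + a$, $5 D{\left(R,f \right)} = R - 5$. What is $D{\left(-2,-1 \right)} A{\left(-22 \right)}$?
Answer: $\frac{308}{5} \approx 61.6$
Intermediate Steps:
$D{\left(R,f \right)} = -1 + \frac{R}{5}$ ($D{\left(R,f \right)} = \frac{R - 5}{5} = \frac{-5 + R}{5} = -1 + \frac{R}{5}$)
$A{\left(a \right)} = 2 a$
$D{\left(-2,-1 \right)} A{\left(-22 \right)} = \left(-1 + \frac{1}{5} \left(-2\right)\right) 2 \left(-22\right) = \left(-1 - \frac{2}{5}\right) \left(-44\right) = \left(- \frac{7}{5}\right) \left(-44\right) = \frac{308}{5}$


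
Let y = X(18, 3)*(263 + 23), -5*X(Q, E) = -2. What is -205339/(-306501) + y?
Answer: 176345267/1532505 ≈ 115.07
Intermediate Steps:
X(Q, E) = 2/5 (X(Q, E) = -1/5*(-2) = 2/5)
y = 572/5 (y = 2*(263 + 23)/5 = (2/5)*286 = 572/5 ≈ 114.40)
-205339/(-306501) + y = -205339/(-306501) + 572/5 = -205339*(-1/306501) + 572/5 = 205339/306501 + 572/5 = 176345267/1532505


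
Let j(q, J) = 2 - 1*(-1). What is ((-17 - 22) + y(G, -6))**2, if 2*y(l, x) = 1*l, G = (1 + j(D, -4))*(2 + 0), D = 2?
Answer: 1225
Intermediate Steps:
j(q, J) = 3 (j(q, J) = 2 + 1 = 3)
G = 8 (G = (1 + 3)*(2 + 0) = 4*2 = 8)
y(l, x) = l/2 (y(l, x) = (1*l)/2 = l/2)
((-17 - 22) + y(G, -6))**2 = ((-17 - 22) + (1/2)*8)**2 = (-39 + 4)**2 = (-35)**2 = 1225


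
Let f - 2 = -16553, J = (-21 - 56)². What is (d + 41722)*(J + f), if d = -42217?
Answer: 5257890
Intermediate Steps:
J = 5929 (J = (-77)² = 5929)
f = -16551 (f = 2 - 16553 = -16551)
(d + 41722)*(J + f) = (-42217 + 41722)*(5929 - 16551) = -495*(-10622) = 5257890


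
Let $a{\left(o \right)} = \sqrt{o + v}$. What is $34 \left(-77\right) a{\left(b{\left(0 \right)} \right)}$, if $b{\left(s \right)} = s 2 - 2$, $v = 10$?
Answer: $- 5236 \sqrt{2} \approx -7404.8$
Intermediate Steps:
$b{\left(s \right)} = -2 + 2 s$ ($b{\left(s \right)} = 2 s - 2 = -2 + 2 s$)
$a{\left(o \right)} = \sqrt{10 + o}$ ($a{\left(o \right)} = \sqrt{o + 10} = \sqrt{10 + o}$)
$34 \left(-77\right) a{\left(b{\left(0 \right)} \right)} = 34 \left(-77\right) \sqrt{10 + \left(-2 + 2 \cdot 0\right)} = - 2618 \sqrt{10 + \left(-2 + 0\right)} = - 2618 \sqrt{10 - 2} = - 2618 \sqrt{8} = - 2618 \cdot 2 \sqrt{2} = - 5236 \sqrt{2}$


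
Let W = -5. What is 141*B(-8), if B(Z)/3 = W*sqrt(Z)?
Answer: -4230*I*sqrt(2) ≈ -5982.1*I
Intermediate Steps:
B(Z) = -15*sqrt(Z) (B(Z) = 3*(-5*sqrt(Z)) = -15*sqrt(Z))
141*B(-8) = 141*(-30*I*sqrt(2)) = -4230*I*sqrt(2)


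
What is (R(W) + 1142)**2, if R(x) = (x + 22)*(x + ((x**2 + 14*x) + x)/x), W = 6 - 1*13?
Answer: 1338649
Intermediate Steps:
W = -7 (W = 6 - 13 = -7)
R(x) = (22 + x)*(x + (x**2 + 15*x)/x)
(R(W) + 1142)**2 = ((330 + 2*(-7)**2 + 59*(-7)) + 1142)**2 = ((330 + 2*49 - 413) + 1142)**2 = ((330 + 98 - 413) + 1142)**2 = (15 + 1142)**2 = 1157**2 = 1338649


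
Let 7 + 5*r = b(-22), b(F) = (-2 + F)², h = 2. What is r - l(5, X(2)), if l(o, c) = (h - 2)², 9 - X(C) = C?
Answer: 569/5 ≈ 113.80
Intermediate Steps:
X(C) = 9 - C
l(o, c) = 0 (l(o, c) = (2 - 2)² = 0² = 0)
r = 569/5 (r = -7/5 + (-2 - 22)²/5 = -7/5 + (⅕)*(-24)² = -7/5 + (⅕)*576 = -7/5 + 576/5 = 569/5 ≈ 113.80)
r - l(5, X(2)) = 569/5 - 1*0 = 569/5 + 0 = 569/5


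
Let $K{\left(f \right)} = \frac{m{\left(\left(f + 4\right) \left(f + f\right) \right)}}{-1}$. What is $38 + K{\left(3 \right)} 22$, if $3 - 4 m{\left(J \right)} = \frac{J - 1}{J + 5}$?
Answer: $\frac{1236}{47} \approx 26.298$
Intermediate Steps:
$m{\left(J \right)} = \frac{3}{4} - \frac{-1 + J}{4 \left(5 + J\right)}$ ($m{\left(J \right)} = \frac{3}{4} - \frac{\left(J - 1\right) \frac{1}{J + 5}}{4} = \frac{3}{4} - \frac{\left(-1 + J\right) \frac{1}{5 + J}}{4} = \frac{3}{4} - \frac{\frac{1}{5 + J} \left(-1 + J\right)}{4} = \frac{3}{4} - \frac{-1 + J}{4 \left(5 + J\right)}$)
$K{\left(f \right)} = - \frac{8 + 2 f \left(4 + f\right)}{2 \left(5 + 2 f \left(4 + f\right)\right)}$ ($K{\left(f \right)} = \frac{\frac{1}{2} \frac{1}{5 + \left(f + 4\right) \left(f + f\right)} \left(8 + \left(f + 4\right) \left(f + f\right)\right)}{-1} = \frac{8 + \left(4 + f\right) 2 f}{2 \left(5 + \left(4 + f\right) 2 f\right)} \left(-1\right) = \frac{8 + 2 f \left(4 + f\right)}{2 \left(5 + 2 f \left(4 + f\right)\right)} \left(-1\right) = - \frac{8 + 2 f \left(4 + f\right)}{2 \left(5 + 2 f \left(4 + f\right)\right)}$)
$38 + K{\left(3 \right)} 22 = 38 + \frac{-4 - 3 \left(4 + 3\right)}{5 + 2 \cdot 3 \left(4 + 3\right)} 22 = 38 + \frac{-4 - 3 \cdot 7}{5 + 2 \cdot 3 \cdot 7} \cdot 22 = 38 + \frac{-4 - 21}{5 + 42} \cdot 22 = 38 + \frac{1}{47} \left(-25\right) 22 = 38 - \frac{550}{47} = \frac{1236}{47}$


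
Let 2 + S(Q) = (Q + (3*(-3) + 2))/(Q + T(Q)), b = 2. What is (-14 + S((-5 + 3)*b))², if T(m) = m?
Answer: 13689/64 ≈ 213.89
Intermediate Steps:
S(Q) = -2 + (-7 + Q)/(2*Q) (S(Q) = -2 + (Q + (3*(-3) + 2))/(Q + Q) = -2 + (Q + (-9 + 2))/((2*Q)) = -2 + (Q - 7)*(1/(2*Q)) = -2 + (-7 + Q)*(1/(2*Q)) = -2 + (-7 + Q)/(2*Q))
(-14 + S((-5 + 3)*b))² = (-14 + (-7 - 3*(-5 + 3)*2)/(2*(((-5 + 3)*2))))² = (-14 + (-7 - (-6)*2)/(2*((-2*2))))² = (-14 + (½)*(-7 - 3*(-4))/(-4))² = (-14 + (½)*(-¼)*(-7 + 12))² = (-14 + (½)*(-¼)*5)² = (-14 - 5/8)² = (-117/8)² = 13689/64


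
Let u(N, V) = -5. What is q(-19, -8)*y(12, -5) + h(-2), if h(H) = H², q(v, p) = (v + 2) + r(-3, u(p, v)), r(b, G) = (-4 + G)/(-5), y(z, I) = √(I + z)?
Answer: 4 - 76*√7/5 ≈ -36.215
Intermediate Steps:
r(b, G) = ⅘ - G/5 (r(b, G) = (-4 + G)*(-⅕) = ⅘ - G/5)
q(v, p) = 19/5 + v (q(v, p) = (v + 2) + (⅘ - ⅕*(-5)) = (2 + v) + (⅘ + 1) = (2 + v) + 9/5 = 19/5 + v)
q(-19, -8)*y(12, -5) + h(-2) = (19/5 - 19)*√(-5 + 12) + (-2)² = -76*√7/5 + 4 = 4 - 76*√7/5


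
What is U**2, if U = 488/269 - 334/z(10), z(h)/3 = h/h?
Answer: 7811377924/651249 ≈ 11994.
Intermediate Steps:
z(h) = 3 (z(h) = 3*(h/h) = 3*1 = 3)
U = -88382/807 (U = 488/269 - 334/3 = -88382/807 ≈ -109.52)
U**2 = (-88382/807)**2 = 7811377924/651249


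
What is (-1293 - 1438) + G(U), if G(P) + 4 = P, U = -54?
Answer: -2789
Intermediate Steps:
G(P) = -4 + P
(-1293 - 1438) + G(U) = (-1293 - 1438) + (-4 - 54) = -2731 - 58 = -2789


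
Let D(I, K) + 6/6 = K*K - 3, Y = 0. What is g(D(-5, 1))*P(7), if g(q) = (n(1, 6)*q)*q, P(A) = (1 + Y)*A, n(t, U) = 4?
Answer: 252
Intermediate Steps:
D(I, K) = -4 + K² (D(I, K) = -1 + (K*K - 3) = -1 + (K² - 3) = -1 + (-3 + K²) = -4 + K²)
P(A) = A (P(A) = (1 + 0)*A = 1*A = A)
g(q) = 4*q² (g(q) = (4*q)*q = 4*q²)
g(D(-5, 1))*P(7) = (4*(-4 + 1²)²)*7 = (4*(-4 + 1)²)*7 = (4*(-3)²)*7 = (4*9)*7 = 36*7 = 252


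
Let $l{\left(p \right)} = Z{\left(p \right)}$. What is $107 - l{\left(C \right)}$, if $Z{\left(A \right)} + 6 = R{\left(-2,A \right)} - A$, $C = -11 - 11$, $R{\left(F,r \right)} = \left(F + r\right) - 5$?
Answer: $120$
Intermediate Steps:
$R{\left(F,r \right)} = -5 + F + r$
$C = -22$ ($C = -11 - 11 = -22$)
$Z{\left(A \right)} = -13$ ($Z{\left(A \right)} = -6 - 7 = -13$)
$l{\left(p \right)} = -13$
$107 - l{\left(C \right)} = 107 - -13 = 107 + 13 = 120$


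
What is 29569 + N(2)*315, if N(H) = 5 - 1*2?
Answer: 30514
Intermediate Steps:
N(H) = 3 (N(H) = 5 - 2 = 3)
29569 + N(2)*315 = 29569 + 3*315 = 29569 + 945 = 30514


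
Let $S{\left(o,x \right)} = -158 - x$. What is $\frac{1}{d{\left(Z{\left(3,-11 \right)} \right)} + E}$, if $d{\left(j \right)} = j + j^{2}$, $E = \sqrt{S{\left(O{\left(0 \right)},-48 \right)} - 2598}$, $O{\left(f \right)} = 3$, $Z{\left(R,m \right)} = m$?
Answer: $- \frac{i}{- 110 i + 2 \sqrt{677}} \approx 0.0074284 - 0.0035142 i$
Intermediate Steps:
$E = 2 i \sqrt{677}$ ($E = \sqrt{\left(-158 - -48\right) - 2598} = \sqrt{\left(-158 + 48\right) - 2598} = \sqrt{-110 - 2598} = \sqrt{-2708} = 2 i \sqrt{677} \approx 52.038 i$)
$\frac{1}{d{\left(Z{\left(3,-11 \right)} \right)} + E} = \frac{1}{- 11 \left(1 - 11\right) + 2 i \sqrt{677}} = \frac{1}{\left(-11\right) \left(-10\right) + 2 i \sqrt{677}} = \frac{1}{110 + 2 i \sqrt{677}}$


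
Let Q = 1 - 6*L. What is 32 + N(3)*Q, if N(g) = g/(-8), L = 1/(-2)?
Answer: 61/2 ≈ 30.500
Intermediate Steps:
L = -½ ≈ -0.50000
N(g) = -g/8 (N(g) = g*(-⅛) = -g/8)
Q = 4 (Q = 1 - 6*(-½) = 1 + 3 = 4)
32 + N(3)*Q = 32 - ⅛*3*4 = 32 - 3/8*4 = 32 - 3/2 = 61/2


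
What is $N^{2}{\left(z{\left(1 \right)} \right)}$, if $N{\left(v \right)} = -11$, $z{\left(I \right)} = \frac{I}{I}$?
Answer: $121$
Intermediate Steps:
$z{\left(I \right)} = 1$
$N^{2}{\left(z{\left(1 \right)} \right)} = \left(-11\right)^{2} = 121$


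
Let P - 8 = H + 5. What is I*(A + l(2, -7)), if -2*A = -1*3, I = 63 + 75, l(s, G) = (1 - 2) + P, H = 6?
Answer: 2691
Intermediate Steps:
P = 19 (P = 8 + (6 + 5) = 8 + 11 = 19)
l(s, G) = 18 (l(s, G) = (1 - 2) + 19 = -1 + 19 = 18)
I = 138
A = 3/2 (A = -(-1)*3/2 = -1/2*(-3) = 3/2 ≈ 1.5000)
I*(A + l(2, -7)) = 138*(3/2 + 18) = 138*(39/2) = 2691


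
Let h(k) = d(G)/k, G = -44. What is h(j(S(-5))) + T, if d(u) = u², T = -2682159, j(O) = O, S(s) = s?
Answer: -13412731/5 ≈ -2.6825e+6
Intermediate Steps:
h(k) = 1936/k (h(k) = (-44)²/k = 1936/k)
h(j(S(-5))) + T = 1936/(-5) - 2682159 = 1936*(-⅕) - 2682159 = -1936/5 - 2682159 = -13412731/5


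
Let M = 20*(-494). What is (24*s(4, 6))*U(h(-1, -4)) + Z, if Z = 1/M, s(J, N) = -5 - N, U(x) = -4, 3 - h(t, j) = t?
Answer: 10433279/9880 ≈ 1056.0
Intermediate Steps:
h(t, j) = 3 - t
M = -9880
Z = -1/9880 (Z = 1/(-9880) = -1/9880 ≈ -0.00010121)
(24*s(4, 6))*U(h(-1, -4)) + Z = (24*(-5 - 1*6))*(-4) - 1/9880 = (24*(-5 - 6))*(-4) - 1/9880 = (24*(-11))*(-4) - 1/9880 = -264*(-4) - 1/9880 = 1056 - 1/9880 = 10433279/9880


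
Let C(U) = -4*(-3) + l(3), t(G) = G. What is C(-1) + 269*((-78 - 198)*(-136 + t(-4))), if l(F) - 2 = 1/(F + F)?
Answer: 62365045/6 ≈ 1.0394e+7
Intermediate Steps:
l(F) = 2 + 1/(2*F) (l(F) = 2 + 1/(F + F) = 2 + 1/(2*F))
C(U) = 85/6 (C(U) = -4*(-3) + (2 + (½)/3) = 12 + (2 + (½)*(⅓)) = 12 + (2 + ⅙) = 12 + 13/6 = 85/6)
C(-1) + 269*((-78 - 198)*(-136 + t(-4))) = 85/6 + 269*((-78 - 198)*(-136 - 4)) = 85/6 + 269*(-276*(-140)) = 85/6 + 269*38640 = 85/6 + 10394160 = 62365045/6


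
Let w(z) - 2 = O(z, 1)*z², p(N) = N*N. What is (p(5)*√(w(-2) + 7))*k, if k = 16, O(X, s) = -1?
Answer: 400*√5 ≈ 894.43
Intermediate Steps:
p(N) = N²
w(z) = 2 - z²
(p(5)*√(w(-2) + 7))*k = (5²*√((2 - 1*(-2)²) + 7))*16 = (25*√((2 - 1*4) + 7))*16 = (25*√((2 - 4) + 7))*16 = (25*√(-2 + 7))*16 = (25*√5)*16 = 400*√5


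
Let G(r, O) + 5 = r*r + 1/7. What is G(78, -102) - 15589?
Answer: -66569/7 ≈ -9509.9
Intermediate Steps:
G(r, O) = -34/7 + r**2 (G(r, O) = -5 + (r*r + 1/7) = -5 + (r**2 + 1*(1/7)) = -5 + (r**2 + 1/7) = -5 + (1/7 + r**2) = -34/7 + r**2)
G(78, -102) - 15589 = (-34/7 + 78**2) - 15589 = (-34/7 + 6084) - 15589 = 42554/7 - 15589 = -66569/7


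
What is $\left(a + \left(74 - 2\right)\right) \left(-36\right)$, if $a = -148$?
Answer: $2736$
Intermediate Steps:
$\left(a + \left(74 - 2\right)\right) \left(-36\right) = \left(-148 + \left(74 - 2\right)\right) \left(-36\right) = \left(-148 + 72\right) \left(-36\right) = \left(-76\right) \left(-36\right) = 2736$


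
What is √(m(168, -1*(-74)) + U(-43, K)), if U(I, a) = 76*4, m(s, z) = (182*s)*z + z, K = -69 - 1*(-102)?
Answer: √2263002 ≈ 1504.3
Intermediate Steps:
K = 33 (K = -69 + 102 = 33)
m(s, z) = z + 182*s*z (m(s, z) = 182*s*z + z = z + 182*s*z)
U(I, a) = 304
√(m(168, -1*(-74)) + U(-43, K)) = √((-1*(-74))*(1 + 182*168) + 304) = √(74*(1 + 30576) + 304) = √(74*30577 + 304) = √(2262698 + 304) = √2263002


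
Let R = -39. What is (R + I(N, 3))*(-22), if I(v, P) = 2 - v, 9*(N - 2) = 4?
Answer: 7810/9 ≈ 867.78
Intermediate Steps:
N = 22/9 (N = 2 + (⅑)*4 = 2 + 4/9 = 22/9 ≈ 2.4444)
(R + I(N, 3))*(-22) = (-39 + (2 - 1*22/9))*(-22) = (-39 + (2 - 22/9))*(-22) = (-39 - 4/9)*(-22) = -355/9*(-22) = 7810/9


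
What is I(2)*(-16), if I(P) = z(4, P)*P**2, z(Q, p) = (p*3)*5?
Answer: -1920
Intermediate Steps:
z(Q, p) = 15*p (z(Q, p) = (3*p)*5 = 15*p)
I(P) = 15*P**3 (I(P) = (15*P)*P**2 = 15*P**3)
I(2)*(-16) = (15*2**3)*(-16) = (15*8)*(-16) = 120*(-16) = -1920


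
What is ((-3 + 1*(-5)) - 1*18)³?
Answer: -17576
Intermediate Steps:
((-3 + 1*(-5)) - 1*18)³ = ((-3 - 5) - 18)³ = (-8 - 18)³ = (-26)³ = -17576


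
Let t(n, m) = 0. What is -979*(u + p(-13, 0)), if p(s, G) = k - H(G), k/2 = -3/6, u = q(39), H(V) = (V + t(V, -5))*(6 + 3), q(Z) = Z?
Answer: -37202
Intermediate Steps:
H(V) = 9*V (H(V) = (V + 0)*(6 + 3) = V*9 = 9*V)
u = 39
k = -1 (k = 2*(-3/6) = 2*(-3*1/6) = 2*(-1/2) = -1)
p(s, G) = -1 - 9*G
-979*(u + p(-13, 0)) = -979*(39 + (-1 - 9*0)) = -979*(39 + (-1 + 0)) = -979*(39 - 1) = -979*38 = -37202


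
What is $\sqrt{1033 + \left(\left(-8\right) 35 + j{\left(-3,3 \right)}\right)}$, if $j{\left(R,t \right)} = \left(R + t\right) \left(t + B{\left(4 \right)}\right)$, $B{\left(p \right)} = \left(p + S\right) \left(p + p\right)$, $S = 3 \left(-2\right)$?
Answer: $\sqrt{753} \approx 27.441$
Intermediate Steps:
$S = -6$
$B{\left(p \right)} = 2 p \left(-6 + p\right)$ ($B{\left(p \right)} = \left(p - 6\right) \left(p + p\right) = \left(-6 + p\right) 2 p = 2 p \left(-6 + p\right)$)
$j{\left(R,t \right)} = \left(-16 + t\right) \left(R + t\right)$ ($j{\left(R,t \right)} = \left(R + t\right) \left(t + 2 \cdot 4 \left(-6 + 4\right)\right) = \left(R + t\right) \left(t + 2 \cdot 4 \left(-2\right)\right) = \left(R + t\right) \left(t - 16\right) = \left(R + t\right) \left(-16 + t\right) = \left(-16 + t\right) \left(R + t\right)$)
$\sqrt{1033 + \left(\left(-8\right) 35 + j{\left(-3,3 \right)}\right)} = \sqrt{1033 - 280} = \sqrt{753}$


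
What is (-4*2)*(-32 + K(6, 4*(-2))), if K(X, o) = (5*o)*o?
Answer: -2304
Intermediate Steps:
K(X, o) = 5*o²
(-4*2)*(-32 + K(6, 4*(-2))) = (-4*2)*(-32 + 5*(4*(-2))²) = -8*(-32 + 5*(-8)²) = -8*(-32 + 5*64) = -8*(-32 + 320) = -8*288 = -2304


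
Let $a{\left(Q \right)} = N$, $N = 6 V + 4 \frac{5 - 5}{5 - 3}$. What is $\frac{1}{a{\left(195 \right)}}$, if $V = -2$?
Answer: $- \frac{1}{12} \approx -0.083333$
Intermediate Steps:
$N = -12$ ($N = 6 \left(-2\right) + 4 \frac{5 - 5}{5 - 3} = -12 + 4 \cdot \frac{0}{2} = -12 + 4 \cdot 0 \cdot \frac{1}{2} = -12 + 4 \cdot 0 = -12 + 0 = -12$)
$a{\left(Q \right)} = -12$
$\frac{1}{a{\left(195 \right)}} = \frac{1}{-12} = - \frac{1}{12}$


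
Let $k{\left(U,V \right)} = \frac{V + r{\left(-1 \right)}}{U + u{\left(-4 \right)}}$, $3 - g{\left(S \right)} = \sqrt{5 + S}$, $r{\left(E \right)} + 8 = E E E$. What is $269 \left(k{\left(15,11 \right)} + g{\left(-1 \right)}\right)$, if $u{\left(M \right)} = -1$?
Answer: $\frac{2152}{7} \approx 307.43$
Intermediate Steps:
$r{\left(E \right)} = -8 + E^{3}$ ($r{\left(E \right)} = -8 + E E E = -8 + E^{2} E = -8 + E^{3}$)
$g{\left(S \right)} = 3 - \sqrt{5 + S}$
$k{\left(U,V \right)} = \frac{-9 + V}{-1 + U}$ ($k{\left(U,V \right)} = \frac{V - \left(8 - \left(-1\right)^{3}\right)}{U - 1} = \frac{V - 9}{-1 + U} = \frac{-9 + V}{-1 + U}$)
$269 \left(k{\left(15,11 \right)} + g{\left(-1 \right)}\right) = 269 \left(\frac{-9 + 11}{-1 + 15} + \left(3 - \sqrt{5 - 1}\right)\right) = 269 \left(\frac{1}{14} \cdot 2 + \left(3 - \sqrt{4}\right)\right) = 269 \left(\frac{1}{14} \cdot 2 + \left(3 - 2\right)\right) = 269 \left(\frac{1}{7} + \left(3 - 2\right)\right) = 269 \left(\frac{1}{7} + 1\right) = 269 \cdot \frac{8}{7} = \frac{2152}{7}$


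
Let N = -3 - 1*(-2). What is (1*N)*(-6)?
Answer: 6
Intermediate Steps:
N = -1 (N = -3 + 2 = -1)
(1*N)*(-6) = (1*(-1))*(-6) = -1*(-6) = 6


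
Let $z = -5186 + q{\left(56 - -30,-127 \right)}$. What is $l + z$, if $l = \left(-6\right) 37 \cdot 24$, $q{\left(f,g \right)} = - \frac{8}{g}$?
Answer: $- \frac{1335270}{127} \approx -10514.0$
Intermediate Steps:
$l = -5328$ ($l = \left(-222\right) 24 = -5328$)
$z = - \frac{658614}{127}$ ($z = -5186 - \frac{8}{-127} = -5186 - - \frac{8}{127} = -5186 + \frac{8}{127} = - \frac{658614}{127} \approx -5185.9$)
$l + z = -5328 - \frac{658614}{127} = - \frac{1335270}{127}$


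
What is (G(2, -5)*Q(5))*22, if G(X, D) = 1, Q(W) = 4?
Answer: 88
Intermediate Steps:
(G(2, -5)*Q(5))*22 = (1*4)*22 = 4*22 = 88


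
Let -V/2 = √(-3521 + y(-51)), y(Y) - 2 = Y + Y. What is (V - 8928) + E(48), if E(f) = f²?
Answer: -6624 - 2*I*√3621 ≈ -6624.0 - 120.35*I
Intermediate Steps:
y(Y) = 2 + 2*Y (y(Y) = 2 + (Y + Y) = 2 + 2*Y)
V = -2*I*√3621 (V = -2*√(-3521 + (2 + 2*(-51))) = -2*√(-3521 + (2 - 102)) = -2*√(-3521 - 100) = -2*I*√3621 ≈ -120.35*I)
(V - 8928) + E(48) = (-2*I*√3621 - 8928) + 48² = (-8928 - 2*I*√3621) + 2304 = -6624 - 2*I*√3621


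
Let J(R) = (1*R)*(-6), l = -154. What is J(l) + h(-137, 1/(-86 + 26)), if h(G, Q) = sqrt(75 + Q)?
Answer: 924 + sqrt(67485)/30 ≈ 932.66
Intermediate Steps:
J(R) = -6*R (J(R) = R*(-6) = -6*R)
J(l) + h(-137, 1/(-86 + 26)) = -6*(-154) + sqrt(75 + 1/(-86 + 26)) = 924 + sqrt(75 + 1/(-60)) = 924 + sqrt(75 - 1/60) = 924 + sqrt(4499/60) = 924 + sqrt(67485)/30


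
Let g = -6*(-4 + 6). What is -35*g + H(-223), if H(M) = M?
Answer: 197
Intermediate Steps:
g = -12 (g = -6*2 = -12)
-35*g + H(-223) = -35*(-12) - 223 = 420 - 223 = 197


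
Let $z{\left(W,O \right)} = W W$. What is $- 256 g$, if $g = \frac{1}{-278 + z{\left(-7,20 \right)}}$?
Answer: $\frac{256}{229} \approx 1.1179$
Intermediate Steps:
$z{\left(W,O \right)} = W^{2}$
$g = - \frac{1}{229}$ ($g = \frac{1}{-278 + \left(-7\right)^{2}} = \frac{1}{-278 + 49} = \frac{1}{-229} = - \frac{1}{229} \approx -0.0043668$)
$- 256 g = \left(-256\right) \left(- \frac{1}{229}\right) = \frac{256}{229}$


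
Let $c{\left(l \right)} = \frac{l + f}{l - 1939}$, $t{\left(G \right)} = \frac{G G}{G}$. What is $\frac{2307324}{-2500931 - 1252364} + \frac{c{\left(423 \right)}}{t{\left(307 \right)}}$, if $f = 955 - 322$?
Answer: $- \frac{269454939252}{436707133135} \approx -0.61701$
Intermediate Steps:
$f = 633$
$t{\left(G \right)} = G$ ($t{\left(G \right)} = \frac{G^{2}}{G} = G$)
$c{\left(l \right)} = \frac{633 + l}{-1939 + l}$ ($c{\left(l \right)} = \frac{l + 633}{l - 1939} = \frac{633 + l}{-1939 + l}$)
$\frac{2307324}{-2500931 - 1252364} + \frac{c{\left(423 \right)}}{t{\left(307 \right)}} = \frac{2307324}{-2500931 - 1252364} + \frac{\frac{1}{-1939 + 423} \left(633 + 423\right)}{307} = \frac{2307324}{-2500931 - 1252364} + \frac{1}{-1516} \cdot 1056 \cdot \frac{1}{307} = \frac{2307324}{-3753295} + \left(- \frac{1}{1516}\right) 1056 \cdot \frac{1}{307} = 2307324 \left(- \frac{1}{3753295}\right) - \frac{264}{116353} = - \frac{2307324}{3753295} - \frac{264}{116353} = - \frac{269454939252}{436707133135}$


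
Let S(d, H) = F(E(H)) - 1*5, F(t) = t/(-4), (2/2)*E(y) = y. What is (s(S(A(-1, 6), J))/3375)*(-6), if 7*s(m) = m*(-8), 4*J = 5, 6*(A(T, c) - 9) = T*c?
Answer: -17/1575 ≈ -0.010794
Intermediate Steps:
A(T, c) = 9 + T*c/6 (A(T, c) = 9 + (T*c)/6 = 9 + T*c/6)
E(y) = y
J = 5/4 (J = (¼)*5 = 5/4 ≈ 1.2500)
F(t) = -t/4 (F(t) = t*(-¼) = -t/4)
S(d, H) = -5 - H/4 (S(d, H) = -H/4 - 1*5 = -H/4 - 5 = -5 - H/4)
s(m) = -8*m/7 (s(m) = (m*(-8))/7 = (-8*m)/7 = -8*m/7)
(s(S(A(-1, 6), J))/3375)*(-6) = (-8*(-5 - ¼*5/4)/7/3375)*(-6) = (-8*(-5 - 5/16)/7*(1/3375))*(-6) = (-8/7*(-85/16)*(1/3375))*(-6) = ((85/14)*(1/3375))*(-6) = (17/9450)*(-6) = -17/1575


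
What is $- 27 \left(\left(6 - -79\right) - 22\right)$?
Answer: $-1701$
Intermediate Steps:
$- 27 \left(\left(6 - -79\right) - 22\right) = - 27 \left(\left(6 + 79\right) - 22\right) = - 27 \left(85 - 22\right) = \left(-27\right) 63 = -1701$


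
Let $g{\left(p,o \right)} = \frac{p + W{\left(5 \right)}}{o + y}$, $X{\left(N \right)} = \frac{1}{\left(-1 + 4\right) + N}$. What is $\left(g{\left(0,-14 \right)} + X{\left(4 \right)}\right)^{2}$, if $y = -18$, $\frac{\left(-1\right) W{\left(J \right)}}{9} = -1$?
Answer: $\frac{961}{50176} \approx 0.019153$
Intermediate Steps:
$W{\left(J \right)} = 9$ ($W{\left(J \right)} = \left(-9\right) \left(-1\right) = 9$)
$X{\left(N \right)} = \frac{1}{3 + N}$
$g{\left(p,o \right)} = \frac{9 + p}{-18 + o}$ ($g{\left(p,o \right)} = \frac{p + 9}{o - 18} = \frac{9 + p}{-18 + o}$)
$\left(g{\left(0,-14 \right)} + X{\left(4 \right)}\right)^{2} = \left(\frac{9 + 0}{-18 - 14} + \frac{1}{3 + 4}\right)^{2} = \left(\frac{1}{-32} \cdot 9 + \frac{1}{7}\right)^{2} = \left(\left(- \frac{1}{32}\right) 9 + \frac{1}{7}\right)^{2} = \left(- \frac{9}{32} + \frac{1}{7}\right)^{2} = \left(- \frac{31}{224}\right)^{2} = \frac{961}{50176}$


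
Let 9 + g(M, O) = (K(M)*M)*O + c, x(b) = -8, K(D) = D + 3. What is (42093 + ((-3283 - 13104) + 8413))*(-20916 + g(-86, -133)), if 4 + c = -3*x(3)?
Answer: -33104266821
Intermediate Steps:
K(D) = 3 + D
c = 20 (c = -4 - 3*(-8) = -4 + 24 = 20)
g(M, O) = 11 + M*O*(3 + M) (g(M, O) = -9 + (((3 + M)*M)*O + 20) = -9 + ((M*(3 + M))*O + 20) = -9 + (M*O*(3 + M) + 20) = -9 + (20 + M*O*(3 + M)) = 11 + M*O*(3 + M))
(42093 + ((-3283 - 13104) + 8413))*(-20916 + g(-86, -133)) = (42093 + ((-3283 - 13104) + 8413))*(-20916 + (11 - 86*(-133)*(3 - 86))) = (42093 + (-16387 + 8413))*(-20916 + (11 - 86*(-133)*(-83))) = (42093 - 7974)*(-20916 + (11 - 949354)) = 34119*(-20916 - 949343) = 34119*(-970259) = -33104266821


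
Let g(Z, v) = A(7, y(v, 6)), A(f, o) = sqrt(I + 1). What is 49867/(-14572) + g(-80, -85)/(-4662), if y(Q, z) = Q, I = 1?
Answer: -49867/14572 - sqrt(2)/4662 ≈ -3.4224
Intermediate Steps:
A(f, o) = sqrt(2) (A(f, o) = sqrt(1 + 1) = sqrt(2))
g(Z, v) = sqrt(2)
49867/(-14572) + g(-80, -85)/(-4662) = 49867/(-14572) + sqrt(2)/(-4662) = 49867*(-1/14572) + sqrt(2)*(-1/4662) = -49867/14572 - sqrt(2)/4662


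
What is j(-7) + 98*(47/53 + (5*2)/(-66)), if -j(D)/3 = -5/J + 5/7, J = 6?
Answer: 1773137/24486 ≈ 72.414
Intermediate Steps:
j(D) = 5/14 (j(D) = -3*(-5/6 + 5/7) = -3*(-5/42) = 5/14)
j(-7) + 98*(47/53 + (5*2)/(-66)) = 5/14 + 98*(47/53 + (5*2)/(-66)) = 5/14 + 98*(47*(1/53) + 10*(-1/66)) = 5/14 + 98*(47/53 - 5/33) = 5/14 + 98*(1286/1749) = 5/14 + 126028/1749 = 1773137/24486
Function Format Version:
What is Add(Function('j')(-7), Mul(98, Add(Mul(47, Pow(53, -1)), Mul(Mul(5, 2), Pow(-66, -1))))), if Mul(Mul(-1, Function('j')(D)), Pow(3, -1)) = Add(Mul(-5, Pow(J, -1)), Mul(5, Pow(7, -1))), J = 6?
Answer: Rational(1773137, 24486) ≈ 72.414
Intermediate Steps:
Function('j')(D) = Rational(5, 14) (Function('j')(D) = Mul(-3, Add(Mul(-5, Pow(6, -1)), Mul(5, Pow(7, -1)))) = Mul(-3, Add(Mul(-5, Rational(1, 6)), Mul(5, Rational(1, 7)))) = Mul(-3, Add(Rational(-5, 6), Rational(5, 7))) = Mul(-3, Rational(-5, 42)) = Rational(5, 14))
Add(Function('j')(-7), Mul(98, Add(Mul(47, Pow(53, -1)), Mul(Mul(5, 2), Pow(-66, -1))))) = Add(Rational(5, 14), Mul(98, Add(Mul(47, Pow(53, -1)), Mul(Mul(5, 2), Pow(-66, -1))))) = Add(Rational(5, 14), Mul(98, Add(Mul(47, Rational(1, 53)), Mul(10, Rational(-1, 66))))) = Add(Rational(5, 14), Mul(98, Add(Rational(47, 53), Rational(-5, 33)))) = Add(Rational(5, 14), Mul(98, Rational(1286, 1749))) = Add(Rational(5, 14), Rational(126028, 1749)) = Rational(1773137, 24486)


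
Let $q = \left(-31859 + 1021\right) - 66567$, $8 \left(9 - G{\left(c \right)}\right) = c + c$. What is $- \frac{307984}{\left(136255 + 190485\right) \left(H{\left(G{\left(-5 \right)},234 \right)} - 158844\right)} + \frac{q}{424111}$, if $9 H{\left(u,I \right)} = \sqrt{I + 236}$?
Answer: $- \frac{8460296975563970453}{36837921269612474255} + \frac{346482 \sqrt{470}}{83471643838753505} \approx -0.22966$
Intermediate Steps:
$G{\left(c \right)} = 9 - \frac{c}{4}$ ($G{\left(c \right)} = 9 - \frac{c + c}{8} = 9 - \frac{2 c}{8} = 9 - \frac{c}{4}$)
$H{\left(u,I \right)} = \frac{\sqrt{236 + I}}{9}$ ($H{\left(u,I \right)} = \frac{\sqrt{I + 236}}{9} = \frac{\sqrt{236 + I}}{9}$)
$q = -97405$ ($q = -30838 - 66567 = -97405$)
$- \frac{307984}{\left(136255 + 190485\right) \left(H{\left(G{\left(-5 \right)},234 \right)} - 158844\right)} + \frac{q}{424111} = - \frac{307984}{\left(136255 + 190485\right) \left(\frac{\sqrt{236 + 234}}{9} - 158844\right)} - \frac{97405}{424111} = - \frac{307984}{326740 \left(\frac{\sqrt{470}}{9} - 158844\right)} - \frac{97405}{424111} = - \frac{307984}{326740 \left(-158844 + \frac{\sqrt{470}}{9}\right)} - \frac{97405}{424111} = - \frac{307984}{-51900688560 + \frac{326740 \sqrt{470}}{9}} - \frac{97405}{424111} = - \frac{97405}{424111} - \frac{307984}{-51900688560 + \frac{326740 \sqrt{470}}{9}}$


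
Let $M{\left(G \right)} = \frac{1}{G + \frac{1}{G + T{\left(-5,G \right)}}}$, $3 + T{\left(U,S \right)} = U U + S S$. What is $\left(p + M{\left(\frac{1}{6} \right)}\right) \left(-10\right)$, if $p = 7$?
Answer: $- \frac{23798}{203} \approx -117.23$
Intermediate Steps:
$T{\left(U,S \right)} = -3 + S^{2} + U^{2}$ ($T{\left(U,S \right)} = -3 + \left(U U + S S\right) = -3 + \left(U^{2} + S^{2}\right) = -3 + \left(S^{2} + U^{2}\right) = -3 + S^{2} + U^{2}$)
$M{\left(G \right)} = \frac{1}{G + \frac{1}{22 + G + G^{2}}}$ ($M{\left(G \right)} = \frac{1}{G + \frac{1}{G + \left(-3 + G^{2} + \left(-5\right)^{2}\right)}} = \frac{1}{G + \frac{1}{G + \left(-3 + G^{2} + 25\right)}} = \frac{1}{G + \frac{1}{G + \left(22 + G^{2}\right)}} = \frac{1}{G + \frac{1}{22 + G + G^{2}}}$)
$\left(p + M{\left(\frac{1}{6} \right)}\right) \left(-10\right) = \left(7 + \frac{22 + \frac{1}{6} + \left(\frac{1}{6}\right)^{2}}{1 + \left(\frac{1}{6}\right)^{2} + \frac{22 + \left(\frac{1}{6}\right)^{2}}{6}}\right) \left(-10\right) = \left(7 + \frac{22 + \frac{1}{6} + \frac{1}{36}}{1 + \frac{1}{36} + \frac{22 + \frac{1}{36}}{6}}\right) \left(-10\right) = \left(7 + \frac{1}{1 + \frac{1}{36} + \frac{1}{6} \cdot \frac{793}{36}} \cdot \frac{799}{36}\right) \left(-10\right) = \left(7 + \frac{1}{1 + \frac{1}{36} + \frac{793}{216}} \cdot \frac{799}{36}\right) \left(-10\right) = \left(7 + \frac{1}{\frac{1015}{216}} \cdot \frac{799}{36}\right) \left(-10\right) = \left(7 + \frac{216}{1015} \cdot \frac{799}{36}\right) \left(-10\right) = \left(7 + \frac{4794}{1015}\right) \left(-10\right) = \frac{11899}{1015} \left(-10\right) = - \frac{23798}{203}$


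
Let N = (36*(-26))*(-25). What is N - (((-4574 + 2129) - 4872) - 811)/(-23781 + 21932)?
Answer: 43258472/1849 ≈ 23396.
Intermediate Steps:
N = 23400 (N = -936*(-25) = 23400)
N - (((-4574 + 2129) - 4872) - 811)/(-23781 + 21932) = 23400 - (((-4574 + 2129) - 4872) - 811)/(-23781 + 21932) = 23400 - ((-2445 - 4872) - 811)/(-1849) = 23400 - (-7317 - 811)*(-1)/1849 = 23400 - (-8128)*(-1)/1849 = 23400 - 1*8128/1849 = 23400 - 8128/1849 = 43258472/1849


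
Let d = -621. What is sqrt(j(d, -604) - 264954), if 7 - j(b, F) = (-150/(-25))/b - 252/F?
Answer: I*sqrt(28761514462814)/10419 ≈ 514.73*I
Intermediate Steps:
j(b, F) = 7 - 6/b + 252/F (j(b, F) = 7 - ((-150/(-25))/b - 252/F) = 7 - ((-150*(-1/25))/b - 252/F) = 7 - (6/b - 252/F) = 7 - (-252/F + 6/b) = 7 + (-6/b + 252/F) = 7 - 6/b + 252/F)
sqrt(j(d, -604) - 264954) = sqrt((7 - 6/(-621) + 252/(-604)) - 264954) = sqrt((7 - 6*(-1/621) + 252*(-1/604)) - 264954) = sqrt((7 + 2/207 - 63/151) - 264954) = sqrt(206060/31257 - 264954) = sqrt(-8281461118/31257) = I*sqrt(28761514462814)/10419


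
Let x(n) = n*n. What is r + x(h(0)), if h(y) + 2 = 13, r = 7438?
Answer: 7559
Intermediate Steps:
h(y) = 11 (h(y) = -2 + 13 = 11)
x(n) = n**2
r + x(h(0)) = 7438 + 11**2 = 7438 + 121 = 7559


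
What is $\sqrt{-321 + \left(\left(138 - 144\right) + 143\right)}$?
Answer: $2 i \sqrt{46} \approx 13.565 i$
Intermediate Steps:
$\sqrt{-321 + \left(\left(138 - 144\right) + 143\right)} = \sqrt{-321 + \left(-6 + 143\right)} = \sqrt{-321 + 137} = \sqrt{-184} = 2 i \sqrt{46}$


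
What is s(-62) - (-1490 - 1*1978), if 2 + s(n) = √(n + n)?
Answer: 3466 + 2*I*√31 ≈ 3466.0 + 11.136*I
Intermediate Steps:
s(n) = -2 + √2*√n (s(n) = -2 + √(n + n) = -2 + √(2*n) = -2 + √2*√n)
s(-62) - (-1490 - 1*1978) = (-2 + √2*√(-62)) - (-1490 - 1*1978) = (-2 + √2*(I*√62)) - (-1490 - 1978) = (-2 + 2*I*√31) - 1*(-3468) = (-2 + 2*I*√31) + 3468 = 3466 + 2*I*√31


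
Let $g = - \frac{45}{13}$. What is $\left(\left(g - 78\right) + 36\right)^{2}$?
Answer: $\frac{349281}{169} \approx 2066.8$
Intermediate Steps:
$g = - \frac{45}{13}$ ($g = \left(-45\right) \frac{1}{13} = - \frac{45}{13} \approx -3.4615$)
$\left(\left(g - 78\right) + 36\right)^{2} = \left(\left(- \frac{45}{13} - 78\right) + 36\right)^{2} = \left(- \frac{1059}{13} + 36\right)^{2} = \left(- \frac{591}{13}\right)^{2} = \frac{349281}{169}$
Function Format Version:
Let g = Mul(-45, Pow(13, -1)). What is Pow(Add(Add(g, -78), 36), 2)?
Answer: Rational(349281, 169) ≈ 2066.8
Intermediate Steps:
g = Rational(-45, 13) (g = Mul(-45, Rational(1, 13)) = Rational(-45, 13) ≈ -3.4615)
Pow(Add(Add(g, -78), 36), 2) = Pow(Add(Add(Rational(-45, 13), -78), 36), 2) = Pow(Add(Rational(-1059, 13), 36), 2) = Pow(Rational(-591, 13), 2) = Rational(349281, 169)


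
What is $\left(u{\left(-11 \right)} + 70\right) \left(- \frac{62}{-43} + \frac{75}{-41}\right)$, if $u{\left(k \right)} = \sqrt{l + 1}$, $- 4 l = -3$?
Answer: $- \frac{47810}{1763} - \frac{683 \sqrt{7}}{3526} \approx -27.631$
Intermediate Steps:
$l = \frac{3}{4}$ ($l = \left(- \frac{1}{4}\right) \left(-3\right) = \frac{3}{4} \approx 0.75$)
$u{\left(k \right)} = \frac{\sqrt{7}}{2}$ ($u{\left(k \right)} = \sqrt{\frac{3}{4} + 1} = \sqrt{\frac{7}{4}} = \frac{\sqrt{7}}{2}$)
$\left(u{\left(-11 \right)} + 70\right) \left(- \frac{62}{-43} + \frac{75}{-41}\right) = \left(\frac{\sqrt{7}}{2} + 70\right) \left(- \frac{62}{-43} + \frac{75}{-41}\right) = \left(70 + \frac{\sqrt{7}}{2}\right) \left(\left(-62\right) \left(- \frac{1}{43}\right) + 75 \left(- \frac{1}{41}\right)\right) = \left(70 + \frac{\sqrt{7}}{2}\right) \left(\frac{62}{43} - \frac{75}{41}\right) = \left(70 + \frac{\sqrt{7}}{2}\right) \left(- \frac{683}{1763}\right) = - \frac{47810}{1763} - \frac{683 \sqrt{7}}{3526}$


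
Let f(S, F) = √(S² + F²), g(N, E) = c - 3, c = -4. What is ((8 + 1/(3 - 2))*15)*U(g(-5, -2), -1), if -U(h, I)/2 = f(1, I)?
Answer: -270*√2 ≈ -381.84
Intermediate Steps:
g(N, E) = -7 (g(N, E) = -4 - 3 = -7)
f(S, F) = √(F² + S²)
U(h, I) = -2*√(1 + I²) (U(h, I) = -2*√(I² + 1²) = -2*√(I² + 1) = -2*√(1 + I²))
((8 + 1/(3 - 2))*15)*U(g(-5, -2), -1) = ((8 + 1/(3 - 2))*15)*(-2*√(1 + (-1)²)) = ((8 + 1/1)*15)*(-2*√(1 + 1)) = ((8 + 1)*15)*(-2*√2) = (9*15)*(-2*√2) = 135*(-2*√2) = -270*√2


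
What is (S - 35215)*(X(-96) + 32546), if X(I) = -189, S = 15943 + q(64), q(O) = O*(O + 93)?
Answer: -298460968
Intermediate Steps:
q(O) = O*(93 + O)
S = 25991 (S = 15943 + 64*(93 + 64) = 15943 + 64*157 = 15943 + 10048 = 25991)
(S - 35215)*(X(-96) + 32546) = (25991 - 35215)*(-189 + 32546) = -9224*32357 = -298460968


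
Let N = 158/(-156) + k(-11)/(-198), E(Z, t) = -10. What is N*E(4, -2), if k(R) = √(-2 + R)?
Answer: 395/39 + 5*I*√13/99 ≈ 10.128 + 0.1821*I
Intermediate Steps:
N = -79/78 - I*√13/198 (N = 158/(-156) + √(-2 - 11)/(-198) = 158*(-1/156) + √(-13)*(-1/198) = -79/78 + (I*√13)*(-1/198) = -79/78 - I*√13/198 ≈ -1.0128 - 0.01821*I)
N*E(4, -2) = (-79/78 - I*√13/198)*(-10) = 395/39 + 5*I*√13/99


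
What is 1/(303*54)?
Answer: 1/16362 ≈ 6.1117e-5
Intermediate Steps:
1/(303*54) = 1/16362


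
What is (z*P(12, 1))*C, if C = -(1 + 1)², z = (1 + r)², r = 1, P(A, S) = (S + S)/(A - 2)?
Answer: -16/5 ≈ -3.2000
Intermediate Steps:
P(A, S) = 2*S/(-2 + A) (P(A, S) = (2*S)/(-2 + A) = 2*S/(-2 + A))
z = 4 (z = (1 + 1)² = 2² = 4)
C = -4 (C = -1*2² = -1*4 = -4)
(z*P(12, 1))*C = (4*(2*1/(-2 + 12)))*(-4) = (4*(2*1/10))*(-4) = (4*(2*1*(⅒)))*(-4) = (4*(⅕))*(-4) = (⅘)*(-4) = -16/5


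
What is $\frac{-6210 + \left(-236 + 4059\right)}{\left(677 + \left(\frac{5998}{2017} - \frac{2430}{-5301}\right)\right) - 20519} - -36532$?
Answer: $\frac{861006420527119}{23568476534} \approx 36532.0$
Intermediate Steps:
$\frac{-6210 + \left(-236 + 4059\right)}{\left(677 + \left(\frac{5998}{2017} - \frac{2430}{-5301}\right)\right) - 20519} - -36532 = \frac{-6210 + 3823}{\left(677 + \left(5998 \cdot \frac{1}{2017} - - \frac{270}{589}\right)\right) - 20519} + 36532 = - \frac{2387}{\left(677 + \left(\frac{5998}{2017} + \frac{270}{589}\right)\right) - 20519} + 36532 = - \frac{2387}{\left(677 + \frac{4077412}{1188013}\right) - 20519} + 36532 = - \frac{2387}{\frac{808362213}{1188013} - 20519} + 36532 = - \frac{2387}{- \frac{23568476534}{1188013}} + 36532 = \left(-2387\right) \left(- \frac{1188013}{23568476534}\right) + 36532 = \frac{2835787031}{23568476534} + 36532 = \frac{861006420527119}{23568476534}$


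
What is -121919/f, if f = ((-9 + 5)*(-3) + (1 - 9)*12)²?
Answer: -17417/1008 ≈ -17.279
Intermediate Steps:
f = 7056 (f = (-4*(-3) - 8*12)² = (12 - 96)² = (-84)² = 7056)
-121919/f = -121919/7056 = -121919*1/7056 = -17417/1008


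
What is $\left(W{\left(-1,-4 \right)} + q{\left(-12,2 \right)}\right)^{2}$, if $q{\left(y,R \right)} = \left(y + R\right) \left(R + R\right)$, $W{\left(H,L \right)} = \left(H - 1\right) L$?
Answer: $1024$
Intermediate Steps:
$W{\left(H,L \right)} = L \left(-1 + H\right)$ ($W{\left(H,L \right)} = \left(-1 + H\right) L = L \left(-1 + H\right)$)
$q{\left(y,R \right)} = 2 R \left(R + y\right)$ ($q{\left(y,R \right)} = \left(R + y\right) 2 R = 2 R \left(R + y\right)$)
$\left(W{\left(-1,-4 \right)} + q{\left(-12,2 \right)}\right)^{2} = \left(- 4 \left(-1 - 1\right) + 2 \cdot 2 \left(2 - 12\right)\right)^{2} = \left(\left(-4\right) \left(-2\right) + 2 \cdot 2 \left(-10\right)\right)^{2} = \left(8 - 40\right)^{2} = \left(-32\right)^{2} = 1024$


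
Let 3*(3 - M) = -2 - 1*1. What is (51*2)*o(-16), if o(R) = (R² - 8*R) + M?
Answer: 39576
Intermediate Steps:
M = 4 (M = 3 - (-2 - 1*1)/3 = 3 - (-2 - 1)/3 = 3 - ⅓*(-3) = 3 + 1 = 4)
o(R) = 4 + R² - 8*R (o(R) = (R² - 8*R) + 4 = 4 + R² - 8*R)
(51*2)*o(-16) = (51*2)*(4 + (-16)² - 8*(-16)) = 102*(4 + 256 + 128) = 102*388 = 39576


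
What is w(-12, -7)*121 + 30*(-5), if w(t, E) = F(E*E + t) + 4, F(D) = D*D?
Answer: 165983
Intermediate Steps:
F(D) = D**2
w(t, E) = 4 + (t + E**2)**2 (w(t, E) = (E*E + t)**2 + 4 = (E**2 + t)**2 + 4 = (t + E**2)**2 + 4 = 4 + (t + E**2)**2)
w(-12, -7)*121 + 30*(-5) = (4 + (-12 + (-7)**2)**2)*121 + 30*(-5) = (4 + (-12 + 49)**2)*121 - 150 = (4 + 37**2)*121 - 150 = (4 + 1369)*121 - 150 = 1373*121 - 150 = 166133 - 150 = 165983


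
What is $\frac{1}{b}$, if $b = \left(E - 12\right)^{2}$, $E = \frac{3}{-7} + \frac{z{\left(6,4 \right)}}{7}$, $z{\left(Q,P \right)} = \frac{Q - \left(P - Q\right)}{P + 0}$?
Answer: $\frac{49}{7225} \approx 0.006782$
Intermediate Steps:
$z{\left(Q,P \right)} = \frac{- P + 2 Q}{P}$
$E = - \frac{1}{7}$ ($E = \frac{3}{-7} + \frac{\frac{1}{4} \left(\left(-1\right) 4 + 2 \cdot 6\right)}{7} = 3 \left(- \frac{1}{7}\right) + \frac{-4 + 12}{4} \cdot \frac{1}{7} = - \frac{3}{7} + \frac{1}{4} \cdot 8 \cdot \frac{1}{7} = - \frac{3}{7} + 2 \cdot \frac{1}{7} = - \frac{3}{7} + \frac{2}{7} = - \frac{1}{7} \approx -0.14286$)
$b = \frac{7225}{49}$ ($b = \left(- \frac{1}{7} - 12\right)^{2} = \left(- \frac{85}{7}\right)^{2} = \frac{7225}{49} \approx 147.45$)
$\frac{1}{b} = \frac{1}{\frac{7225}{49}} = \frac{49}{7225}$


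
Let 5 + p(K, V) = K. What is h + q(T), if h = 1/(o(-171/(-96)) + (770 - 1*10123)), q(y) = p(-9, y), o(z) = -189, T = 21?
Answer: -133589/9542 ≈ -14.000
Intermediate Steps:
p(K, V) = -5 + K
q(y) = -14 (q(y) = -5 - 9 = -14)
h = -1/9542 (h = 1/(-189 + (770 - 1*10123)) = 1/(-189 + (770 - 10123)) = 1/(-189 - 9353) = 1/(-9542) = -1/9542 ≈ -0.00010480)
h + q(T) = -1/9542 - 14 = -133589/9542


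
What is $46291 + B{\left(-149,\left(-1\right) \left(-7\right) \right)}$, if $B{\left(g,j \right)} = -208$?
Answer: $46083$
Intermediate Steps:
$46291 + B{\left(-149,\left(-1\right) \left(-7\right) \right)} = 46291 - 208 = 46083$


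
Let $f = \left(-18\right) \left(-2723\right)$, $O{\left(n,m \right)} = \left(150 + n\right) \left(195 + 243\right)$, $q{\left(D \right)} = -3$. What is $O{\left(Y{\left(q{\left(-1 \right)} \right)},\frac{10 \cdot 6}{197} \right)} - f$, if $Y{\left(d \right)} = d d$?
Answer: $20628$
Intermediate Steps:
$Y{\left(d \right)} = d^{2}$
$O{\left(n,m \right)} = 65700 + 438 n$ ($O{\left(n,m \right)} = \left(150 + n\right) 438 = 65700 + 438 n$)
$f = 49014$
$O{\left(Y{\left(q{\left(-1 \right)} \right)},\frac{10 \cdot 6}{197} \right)} - f = \left(65700 + 438 \left(-3\right)^{2}\right) - 49014 = \left(65700 + 438 \cdot 9\right) - 49014 = \left(65700 + 3942\right) - 49014 = 69642 - 49014 = 20628$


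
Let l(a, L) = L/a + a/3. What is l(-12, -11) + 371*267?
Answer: 1188647/12 ≈ 99054.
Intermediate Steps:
l(a, L) = a/3 + L/a (l(a, L) = L/a + a*(⅓) = L/a + a/3 = a/3 + L/a)
l(-12, -11) + 371*267 = ((⅓)*(-12) - 11/(-12)) + 371*267 = (-4 - 11*(-1/12)) + 99057 = (-4 + 11/12) + 99057 = -37/12 + 99057 = 1188647/12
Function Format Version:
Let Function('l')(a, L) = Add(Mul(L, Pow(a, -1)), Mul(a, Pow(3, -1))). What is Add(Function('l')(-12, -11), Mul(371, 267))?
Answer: Rational(1188647, 12) ≈ 99054.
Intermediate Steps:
Function('l')(a, L) = Add(Mul(Rational(1, 3), a), Mul(L, Pow(a, -1))) (Function('l')(a, L) = Add(Mul(L, Pow(a, -1)), Mul(a, Rational(1, 3))) = Add(Mul(L, Pow(a, -1)), Mul(Rational(1, 3), a)) = Add(Mul(Rational(1, 3), a), Mul(L, Pow(a, -1))))
Add(Function('l')(-12, -11), Mul(371, 267)) = Add(Add(Mul(Rational(1, 3), -12), Mul(-11, Pow(-12, -1))), Mul(371, 267)) = Add(Add(-4, Mul(-11, Rational(-1, 12))), 99057) = Add(Add(-4, Rational(11, 12)), 99057) = Add(Rational(-37, 12), 99057) = Rational(1188647, 12)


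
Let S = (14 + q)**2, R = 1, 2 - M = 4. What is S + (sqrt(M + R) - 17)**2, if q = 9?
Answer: 817 - 34*I ≈ 817.0 - 34.0*I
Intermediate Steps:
M = -2 (M = 2 - 1*4 = 2 - 4 = -2)
S = 529 (S = (14 + 9)**2 = 23**2 = 529)
S + (sqrt(M + R) - 17)**2 = 529 + (sqrt(-2 + 1) - 17)**2 = 529 + (sqrt(-1) - 17)**2 = 529 + (I - 17)**2 = 529 + (-17 + I)**2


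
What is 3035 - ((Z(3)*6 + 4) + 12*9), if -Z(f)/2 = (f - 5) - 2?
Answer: 2875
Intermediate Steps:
Z(f) = 14 - 2*f (Z(f) = -2*((f - 5) - 2) = -2*((-5 + f) - 2) = -2*(-7 + f) = 14 - 2*f)
3035 - ((Z(3)*6 + 4) + 12*9) = 3035 - (((14 - 2*3)*6 + 4) + 12*9) = 3035 - (((14 - 6)*6 + 4) + 108) = 3035 - ((8*6 + 4) + 108) = 3035 - ((48 + 4) + 108) = 3035 - (52 + 108) = 3035 - 1*160 = 3035 - 160 = 2875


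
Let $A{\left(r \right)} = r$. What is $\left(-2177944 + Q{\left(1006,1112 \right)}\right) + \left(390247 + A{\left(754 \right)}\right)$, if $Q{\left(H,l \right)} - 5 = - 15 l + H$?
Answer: $-1802612$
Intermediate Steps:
$Q{\left(H,l \right)} = 5 + H - 15 l$ ($Q{\left(H,l \right)} = 5 + \left(- 15 l + H\right) = 5 + \left(H - 15 l\right) = 5 + H - 15 l$)
$\left(-2177944 + Q{\left(1006,1112 \right)}\right) + \left(390247 + A{\left(754 \right)}\right) = \left(-2177944 + \left(5 + 1006 - 16680\right)\right) + \left(390247 + 754\right) = \left(-2177944 + \left(5 + 1006 - 16680\right)\right) + 391001 = \left(-2177944 - 15669\right) + 391001 = -2193613 + 391001 = -1802612$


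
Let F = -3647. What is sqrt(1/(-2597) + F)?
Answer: 2*I*sqrt(125494195)/371 ≈ 60.39*I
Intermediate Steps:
sqrt(1/(-2597) + F) = sqrt(1/(-2597) - 3647) = sqrt(-1/2597 - 3647) = sqrt(-9471260/2597) = 2*I*sqrt(125494195)/371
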